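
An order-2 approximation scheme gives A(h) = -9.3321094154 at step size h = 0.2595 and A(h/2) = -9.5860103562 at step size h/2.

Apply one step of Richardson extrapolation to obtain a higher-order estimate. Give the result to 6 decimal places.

-9.670644

With r = 2 the leading error scales as h^2, so the weight is 2^2 = 4.
Weighted: (-38.3440414248) − (-9.3321094154) = -29.0119320094
R = (-29.0119320094)/3 = -9.6706440031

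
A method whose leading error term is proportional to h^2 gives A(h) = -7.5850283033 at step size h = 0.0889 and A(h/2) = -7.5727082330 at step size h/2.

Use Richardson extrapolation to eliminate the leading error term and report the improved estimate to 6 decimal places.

Order 2 gives 2^r = 4 and 2^r − 1 = 3.
Numerator 4·A(h/2) − A(h) = 4·(-7.5727082330) − (-7.5850283033) = -22.7058046287
Divide by 2^2 − 1 = 3.
So the Richardson estimate is -7.5686015429.

-7.568602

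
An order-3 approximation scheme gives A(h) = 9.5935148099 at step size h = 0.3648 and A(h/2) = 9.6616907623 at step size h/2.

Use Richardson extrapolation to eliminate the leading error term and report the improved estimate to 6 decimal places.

With r = 3 the leading error scales as h^3, so the weight is 2^3 = 8.
Weighted: 77.2935260984 − 9.5935148099 = 67.7000112885
Divide by 2^3 − 1 = 7.
R = 67.7000112885/7 = 9.6714301841

9.671430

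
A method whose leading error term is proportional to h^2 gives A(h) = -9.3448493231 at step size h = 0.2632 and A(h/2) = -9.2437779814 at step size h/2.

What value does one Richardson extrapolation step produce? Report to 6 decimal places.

-9.210088

r = 2: numerator weight 4, denominator 3.
Top: 4(-9.2437779814) − (-9.3448493231) = -27.6302626025
Divide by 2^2 − 1 = 3.
R = (-27.6302626025)/3 = -9.2100875342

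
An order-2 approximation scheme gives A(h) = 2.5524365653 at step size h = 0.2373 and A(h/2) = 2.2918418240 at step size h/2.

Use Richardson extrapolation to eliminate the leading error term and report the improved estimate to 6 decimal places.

2.204977

Leading term ∝ h^2; use weight 4 = 2^2.
Top: 4(2.2918418240) − (2.5524365653) = 6.6149307307
(4·2.2918418240 − 2.5524365653)/(4 − 1) = 2.2049769102
Shift from A(h/2): −0.0868649138.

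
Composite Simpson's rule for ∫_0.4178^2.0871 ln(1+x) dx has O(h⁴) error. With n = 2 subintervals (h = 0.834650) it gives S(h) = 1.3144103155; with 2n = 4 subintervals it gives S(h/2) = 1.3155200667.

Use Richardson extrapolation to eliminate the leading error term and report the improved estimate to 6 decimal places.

Error is O(h^4); halving h shrinks it by 2^4 = 16.
16*1.3155200667 = 21.0483210672; subtract 1.3144103155 → 19.7339107517
Divide by 2^4 − 1 = 15.
Result: 1.3155940501

1.315594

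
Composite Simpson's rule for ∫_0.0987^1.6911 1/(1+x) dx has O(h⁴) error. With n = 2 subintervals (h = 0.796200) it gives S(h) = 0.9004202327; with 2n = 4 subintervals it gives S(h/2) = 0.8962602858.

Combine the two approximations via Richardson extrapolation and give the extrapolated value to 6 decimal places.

0.895983

Method order is 4; weight 2^4 = 16.
16·0.8962602858 − 0.9004202327 = 13.4397443401
Extrapolated: 13.4397443401 / 15 = 0.8959829560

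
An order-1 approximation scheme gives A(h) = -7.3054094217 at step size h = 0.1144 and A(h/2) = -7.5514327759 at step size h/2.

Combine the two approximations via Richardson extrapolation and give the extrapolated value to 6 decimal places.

-7.797456

Order 1 gives 2^r = 2 and 2^r − 1 = 1.
Top: 2(-7.5514327759) − (-7.3054094217) = -7.7974561301
(2×(-7.5514327759) − (-7.3054094217))/(2 − 1) = -7.7974561301
Shift from A(h/2): −0.2460233542.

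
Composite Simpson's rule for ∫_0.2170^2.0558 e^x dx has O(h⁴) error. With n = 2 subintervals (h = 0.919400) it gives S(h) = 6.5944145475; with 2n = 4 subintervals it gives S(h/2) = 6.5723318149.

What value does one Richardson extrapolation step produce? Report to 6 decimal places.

With r = 4 the leading error scales as h^4, so the weight is 2^4 = 16.
Top: 16(6.5723318149) − (6.5944145475) = 98.5628944909
Denominator 16 − 1 = 15.
(16*6.5723318149 − 6.5944145475)/(16 − 1) = 6.5708596327
Gap between inputs: 2.208e-02; correction applied: −0.0014721822.

6.570860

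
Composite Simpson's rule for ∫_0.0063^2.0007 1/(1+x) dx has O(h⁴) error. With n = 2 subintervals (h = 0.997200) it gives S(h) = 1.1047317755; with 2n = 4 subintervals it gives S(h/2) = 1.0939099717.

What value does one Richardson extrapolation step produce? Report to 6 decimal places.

r = 4: numerator weight 16, denominator 15.
16*1.0939099717 = 17.5025595472; 17.5025595472 − 1.1047317755 = 16.3978277717
Denominator 16 − 1 = 15.
Result: 1.0931885181
Gap between inputs: 1.082e-02; correction applied: −0.0007214536.

1.093189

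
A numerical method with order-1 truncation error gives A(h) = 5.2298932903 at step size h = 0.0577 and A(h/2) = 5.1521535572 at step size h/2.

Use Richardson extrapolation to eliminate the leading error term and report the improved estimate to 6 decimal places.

r = 1: numerator weight 2, denominator 1.
2^1·A(h/2) = 10.3043071144; minus A(h) gives 5.0744138241.
Extrapolated: 5.0744138241 / 1 = 5.0744138241

5.074414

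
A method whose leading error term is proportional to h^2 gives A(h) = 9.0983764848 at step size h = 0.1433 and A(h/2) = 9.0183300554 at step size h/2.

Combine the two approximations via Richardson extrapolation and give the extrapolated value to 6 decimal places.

Order 2 gives 2^r = 4 and 2^r − 1 = 3.
4·9.0183300554 = 36.0733202216; 36.0733202216 − 9.0983764848 = 26.9749437368
26.9749437368 ÷ 3 = 8.9916479123
Correction |R − A(h/2)| = 2.668e-02; gap |A(h/2) − A(h)| = 8.005e-02.

8.991648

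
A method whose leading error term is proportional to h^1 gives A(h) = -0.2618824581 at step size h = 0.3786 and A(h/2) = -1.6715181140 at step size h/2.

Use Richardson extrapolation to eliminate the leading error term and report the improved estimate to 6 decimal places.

Method order is 1; weight 2^1 = 2.
2 × (-1.6715181140) − (-0.2618824581) = -3.0811537699
Denominator 2 − 1 = 1.
Result: -3.0811537699

-3.081154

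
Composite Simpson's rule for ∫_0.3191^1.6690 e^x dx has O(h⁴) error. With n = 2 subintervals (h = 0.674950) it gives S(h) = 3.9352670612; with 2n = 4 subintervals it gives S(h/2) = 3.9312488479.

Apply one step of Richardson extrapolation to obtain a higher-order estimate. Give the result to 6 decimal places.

3.930981

With r = 4 the leading error scales as h^4, so the weight is 2^4 = 16.
Weighted: 62.8999815664 − 3.9352670612 = 58.9647145052
Denominator 16 − 1 = 15.
R = 58.9647145052/15 = 3.9309809670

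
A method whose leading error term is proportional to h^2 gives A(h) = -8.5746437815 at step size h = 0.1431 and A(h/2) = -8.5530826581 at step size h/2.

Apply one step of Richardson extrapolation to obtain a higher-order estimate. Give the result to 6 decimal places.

-8.545896

Leading term ∝ h^2; use weight 4 = 2^2.
Top: 4(-8.5530826581) − (-8.5746437815) = -25.6376868509
Divide by 2^2 − 1 = 3.
Result: -8.5458956170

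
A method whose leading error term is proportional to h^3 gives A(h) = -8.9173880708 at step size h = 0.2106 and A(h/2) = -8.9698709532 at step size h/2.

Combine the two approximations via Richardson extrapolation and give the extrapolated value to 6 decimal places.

-8.977369

Error is O(h^3); halving h shrinks it by 2^3 = 8.
A(h/2) − A(h) = -8.9698709532 − (-8.9173880708) = -0.0524828824
Divide by 2^3 − 1 = 7: (-0.0524828824)/7 = -0.0074975546
R = A(h/2) + (A(h/2) − A(h))/7 = -8.9698709532 − 0.0074975546 = -8.9773685078
Gap between inputs: 5.248e-02; correction applied: −0.0074975546.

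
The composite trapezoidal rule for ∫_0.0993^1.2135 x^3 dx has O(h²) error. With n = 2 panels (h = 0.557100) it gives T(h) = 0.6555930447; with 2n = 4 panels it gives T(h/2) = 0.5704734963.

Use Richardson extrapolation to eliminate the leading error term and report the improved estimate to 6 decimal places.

With r = 2 the leading error scales as h^2, so the weight is 2^2 = 4.
Difference of the inputs: 0.5704734963 − 0.6555930447 = -0.0851195484
Correction (A(h/2) − A(h))/(4 − 1) = (-0.0851195484)/3 = -0.0283731828
R = 0.5704734963 − 0.0283731828 = 0.5421003135

0.542100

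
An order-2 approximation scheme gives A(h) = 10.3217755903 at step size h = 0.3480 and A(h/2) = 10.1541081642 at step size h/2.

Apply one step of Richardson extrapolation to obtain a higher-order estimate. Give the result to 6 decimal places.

Leading term ∝ h^2; use weight 4 = 2^2.
2^2×A(h/2) = 40.6164326568; minus A(h) gives 30.2946570665.
Divide by 2^2 − 1 = 3.
Extrapolated: 30.2946570665 / 3 = 10.0982190222
Gap between inputs: 1.677e-01; correction applied: −0.0558891420.

10.098219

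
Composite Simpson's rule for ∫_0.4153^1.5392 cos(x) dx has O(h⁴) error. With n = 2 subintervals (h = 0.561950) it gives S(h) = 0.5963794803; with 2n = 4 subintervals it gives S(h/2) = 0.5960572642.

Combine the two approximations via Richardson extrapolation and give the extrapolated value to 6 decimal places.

0.596036

Order 4 gives 2^r = 16 and 2^r − 1 = 15.
16 × 0.5960572642 = 9.5369162272; 9.5369162272 − 0.5963794803 = 8.9405367469
Extrapolated: 8.9405367469 / 15 = 0.5960357831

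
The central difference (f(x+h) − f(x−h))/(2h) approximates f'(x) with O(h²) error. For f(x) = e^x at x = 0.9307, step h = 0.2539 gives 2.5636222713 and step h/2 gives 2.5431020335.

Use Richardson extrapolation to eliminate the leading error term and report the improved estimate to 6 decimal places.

2.536262

r = 2: numerator weight 4, denominator 3.
4 × 2.5431020335 = 10.1724081340; subtract 2.5636222713 → 7.6087858627
Extrapolated: 7.6087858627 / 3 = 2.5362619542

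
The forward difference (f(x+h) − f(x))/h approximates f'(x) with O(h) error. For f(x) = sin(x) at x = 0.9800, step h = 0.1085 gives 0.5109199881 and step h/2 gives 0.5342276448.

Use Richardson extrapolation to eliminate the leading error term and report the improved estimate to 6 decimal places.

0.557535

r = 1, so 2^r = 2.
2×0.5342276448 = 1.0684552896; subtract 0.5109199881 → 0.5575353015
Denominator 2 − 1 = 1.
R = 0.5575353015/1 = 0.5575353015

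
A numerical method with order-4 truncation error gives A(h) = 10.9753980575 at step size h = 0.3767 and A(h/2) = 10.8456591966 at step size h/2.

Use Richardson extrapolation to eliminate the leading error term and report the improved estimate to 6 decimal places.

10.837010

r = 4: numerator weight 16, denominator 15.
Weighted: 173.5305471456 − 10.9753980575 = 162.5551490881
(16·10.8456591966 − 10.9753980575)/(16 − 1) = 10.8370099392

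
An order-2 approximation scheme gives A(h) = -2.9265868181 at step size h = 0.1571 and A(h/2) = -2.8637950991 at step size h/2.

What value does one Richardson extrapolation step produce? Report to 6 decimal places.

The method has order 2: 2^2 = 4.
Weighted: (-11.4551803964) − (-2.9265868181) = -8.5285935783
Divide by 2^2 − 1 = 3.
Extrapolated: (-8.5285935783) / 3 = -2.8428645261
Gap between inputs: 6.279e-02; correction applied: +0.0209305730.

-2.842865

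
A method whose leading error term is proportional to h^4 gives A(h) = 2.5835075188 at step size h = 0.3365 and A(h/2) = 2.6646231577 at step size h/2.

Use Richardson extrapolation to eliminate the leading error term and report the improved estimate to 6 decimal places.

r = 4: numerator weight 16, denominator 15.
Weighted: 42.6339705232 − 2.5835075188 = 40.0504630044
(16 × 2.6646231577 − 2.5835075188)/(16 − 1) = 2.6700308670
Correction |R − A(h/2)| = 5.408e-03; gap |A(h/2) − A(h)| = 8.112e-02.

2.670031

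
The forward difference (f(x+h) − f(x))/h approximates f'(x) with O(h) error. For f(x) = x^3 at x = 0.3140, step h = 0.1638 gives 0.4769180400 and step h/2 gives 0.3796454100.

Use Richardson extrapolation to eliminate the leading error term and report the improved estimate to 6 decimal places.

r = 1: numerator weight 2, denominator 1.
2·0.3796454100 = 0.7592908200; 0.7592908200 − 0.4769180400 = 0.2823727800
Divide by 2^1 − 1 = 1.
(2·0.3796454100 − 0.4769180400)/(2 − 1) = 0.2823727800

0.282373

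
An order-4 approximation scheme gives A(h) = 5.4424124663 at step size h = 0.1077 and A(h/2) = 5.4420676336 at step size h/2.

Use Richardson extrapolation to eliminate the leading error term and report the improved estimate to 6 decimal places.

r = 4, so 2^r = 16.
2^4·A(h/2) = 87.0730821376; minus A(h) gives 81.6306696713.
Divide by 2^4 − 1 = 15.
81.6306696713 ÷ 15 = 5.4420446448

5.442045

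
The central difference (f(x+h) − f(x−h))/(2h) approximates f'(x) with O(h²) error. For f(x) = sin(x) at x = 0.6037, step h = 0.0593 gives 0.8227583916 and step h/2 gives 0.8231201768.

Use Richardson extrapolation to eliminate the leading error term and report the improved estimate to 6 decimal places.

0.823241

Method order is 2; weight 2^2 = 4.
A(h/2) − A(h) = 0.8231201768 − 0.8227583916 = 0.0003617852
Divide by 2^2 − 1 = 3: 0.0003617852/3 = 0.0001205951
R = 0.8231201768 + 0.0001205951 = 0.8232407719
Shift from A(h/2): +0.0001205951.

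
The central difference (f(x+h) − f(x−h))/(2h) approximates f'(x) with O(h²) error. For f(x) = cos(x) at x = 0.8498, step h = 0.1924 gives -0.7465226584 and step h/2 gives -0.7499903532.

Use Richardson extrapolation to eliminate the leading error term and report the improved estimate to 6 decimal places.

Order 2 gives 2^r = 4 and 2^r − 1 = 3.
Numerator 4·A(h/2) − A(h) = 4·(-0.7499903532) − (-0.7465226584) = -2.2534387544
Denominator 4 − 1 = 3.
(4·(-0.7499903532) − (-0.7465226584))/(4 − 1) = -0.7511462515
Shift from A(h/2): −0.0011558983.

-0.751146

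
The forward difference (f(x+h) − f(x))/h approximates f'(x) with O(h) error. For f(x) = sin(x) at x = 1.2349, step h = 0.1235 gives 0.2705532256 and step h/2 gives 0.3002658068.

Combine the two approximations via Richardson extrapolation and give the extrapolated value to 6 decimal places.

The method has order 1: 2^1 = 2.
2·0.3002658068 = 0.6005316136; subtract 0.2705532256 → 0.3299783880
0.3299783880 ÷ 1 = 0.3299783880
Correction |R − A(h/2)| = 2.971e-02; gap |A(h/2) − A(h)| = 2.971e-02.

0.329978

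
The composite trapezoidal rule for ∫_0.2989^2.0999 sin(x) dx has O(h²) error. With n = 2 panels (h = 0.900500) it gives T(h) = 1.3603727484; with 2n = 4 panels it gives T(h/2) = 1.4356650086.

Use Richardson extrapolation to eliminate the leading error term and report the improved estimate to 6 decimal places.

With r = 2 the leading error scales as h^2, so the weight is 2^2 = 4.
4×1.4356650086 = 5.7426600344; subtract 1.3603727484 → 4.3822872860
(4×1.4356650086 − 1.3603727484)/(4 − 1) = 1.4607624287
Gap between inputs: 7.529e-02; correction applied: +0.0250974201.

1.460762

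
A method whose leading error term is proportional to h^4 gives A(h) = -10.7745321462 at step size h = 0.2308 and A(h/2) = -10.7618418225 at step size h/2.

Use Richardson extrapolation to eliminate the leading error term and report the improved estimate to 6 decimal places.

-10.760996

Leading term ∝ h^4; use weight 16 = 2^4.
Weighted: (-172.1894691600) − (-10.7745321462) = -161.4149370138
Denominator 16 − 1 = 15.
R = (-161.4149370138)/15 = -10.7609958009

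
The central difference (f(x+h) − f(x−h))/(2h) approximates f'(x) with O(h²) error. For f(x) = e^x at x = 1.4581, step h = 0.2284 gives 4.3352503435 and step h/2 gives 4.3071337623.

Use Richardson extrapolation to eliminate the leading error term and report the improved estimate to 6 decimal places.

Error is O(h^2); halving h shrinks it by 2^2 = 4.
Difference of the inputs: 4.3071337623 − 4.3352503435 = -0.0281165812
Divide by 2^2 − 1 = 3: (-0.0281165812)/3 = -0.0093721937
R = 4.3071337623 − 0.0093721937 = 4.2977615686

4.297762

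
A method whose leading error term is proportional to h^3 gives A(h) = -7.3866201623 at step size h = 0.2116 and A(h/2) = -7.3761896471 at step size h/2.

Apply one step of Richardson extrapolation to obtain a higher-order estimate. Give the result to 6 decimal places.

Leading term ∝ h^3; use weight 8 = 2^3.
Top: 8(-7.3761896471) − (-7.3866201623) = -51.6228970145
R = (-51.6228970145)/7 = -7.3746995735

-7.374700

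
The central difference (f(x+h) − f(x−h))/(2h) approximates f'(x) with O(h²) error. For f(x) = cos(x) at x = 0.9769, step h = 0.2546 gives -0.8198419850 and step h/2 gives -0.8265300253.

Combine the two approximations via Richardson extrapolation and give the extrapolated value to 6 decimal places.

-0.828759

Order 2 gives 2^r = 4 and 2^r − 1 = 3.
2^2 × A(h/2) = -3.3061201012; minus A(h) gives -2.4862781162.
R = (-2.4862781162)/3 = -0.8287593721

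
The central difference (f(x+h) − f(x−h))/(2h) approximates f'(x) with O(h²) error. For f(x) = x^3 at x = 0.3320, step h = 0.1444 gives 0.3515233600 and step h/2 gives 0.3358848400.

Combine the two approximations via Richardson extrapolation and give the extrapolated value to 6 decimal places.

0.330672

Leading term ∝ h^2; use weight 4 = 2^2.
4×0.3358848400 − 0.3515233600 = 0.9920160000
0.9920160000 ÷ 3 = 0.3306720000
Shift from A(h/2): −0.0052128400.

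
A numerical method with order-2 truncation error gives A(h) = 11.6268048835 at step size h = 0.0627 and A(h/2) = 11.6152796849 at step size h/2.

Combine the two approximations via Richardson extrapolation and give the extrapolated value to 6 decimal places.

11.611438

The method has order 2: 2^2 = 4.
Difference of the inputs: 11.6152796849 − 11.6268048835 = -0.0115251986
Correction (A(h/2) − A(h))/(4 − 1) = (-0.0115251986)/3 = -0.0038417329
R = A(h/2) + (A(h/2) − A(h))/3 = 11.6152796849 − 0.0038417329 = 11.6114379520
Shift from A(h/2): −0.0038417329.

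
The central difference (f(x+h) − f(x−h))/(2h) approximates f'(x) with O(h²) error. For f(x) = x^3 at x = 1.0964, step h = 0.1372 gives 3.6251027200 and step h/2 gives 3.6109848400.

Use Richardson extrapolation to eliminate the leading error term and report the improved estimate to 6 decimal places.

3.606279

Order 2 gives 2^r = 4 and 2^r − 1 = 3.
4*3.6109848400 = 14.4439393600; subtract 3.6251027200 → 10.8188366400
(4*3.6109848400 − 3.6251027200)/(4 − 1) = 3.6062788800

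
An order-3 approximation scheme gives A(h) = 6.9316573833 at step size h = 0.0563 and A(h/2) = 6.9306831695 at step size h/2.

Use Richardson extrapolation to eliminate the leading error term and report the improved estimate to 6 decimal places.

Method order is 3; weight 2^3 = 8.
2^3*A(h/2) = 55.4454653560; minus A(h) gives 48.5138079727.
Divide by 2^3 − 1 = 7.
R = 48.5138079727/7 = 6.9305439961
Shift from A(h/2): −0.0001391734.

6.930544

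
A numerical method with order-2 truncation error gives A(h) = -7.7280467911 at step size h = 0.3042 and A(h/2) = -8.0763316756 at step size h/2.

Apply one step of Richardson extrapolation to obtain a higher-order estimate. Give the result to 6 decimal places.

-8.192427

Error is O(h^2); halving h shrinks it by 2^2 = 4.
4*(-8.0763316756) = -32.3053267024; (-32.3053267024) − (-7.7280467911) = -24.5772799113
R = (-24.5772799113)/3 = -8.1924266371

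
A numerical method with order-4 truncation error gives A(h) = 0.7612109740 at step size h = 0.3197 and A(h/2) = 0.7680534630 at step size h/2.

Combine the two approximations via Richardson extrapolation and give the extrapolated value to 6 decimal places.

0.768510

r = 4, so 2^r = 16.
Top: 16(0.7680534630) − (0.7612109740) = 11.5276444340
(16 × 0.7680534630 − 0.7612109740)/(16 − 1) = 0.7685096289
Gap between inputs: 6.842e-03; correction applied: +0.0004561659.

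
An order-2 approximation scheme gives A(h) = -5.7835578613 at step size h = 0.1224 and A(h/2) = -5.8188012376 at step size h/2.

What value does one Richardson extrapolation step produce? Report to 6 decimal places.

Error is O(h^2); halving h shrinks it by 2^2 = 4.
2^2 × A(h/2) = -23.2752049504; minus A(h) gives -17.4916470891.
R = (-17.4916470891)/3 = -5.8305490297
Shift from A(h/2): −0.0117477921.

-5.830549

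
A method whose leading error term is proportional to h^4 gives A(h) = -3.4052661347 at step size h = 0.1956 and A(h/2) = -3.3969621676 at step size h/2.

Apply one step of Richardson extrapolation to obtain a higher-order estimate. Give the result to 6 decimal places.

-3.396409

Order 4 gives 2^r = 16 and 2^r − 1 = 15.
16*(-3.3969621676) = -54.3513946816; subtract (-3.4052661347) → -50.9461285469
Denominator 16 − 1 = 15.
Extrapolated: (-50.9461285469) / 15 = -3.3964085698
Shift from A(h/2): +0.0005535978.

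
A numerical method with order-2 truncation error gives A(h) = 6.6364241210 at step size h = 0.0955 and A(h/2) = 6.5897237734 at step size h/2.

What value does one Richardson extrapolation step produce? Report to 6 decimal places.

6.574157

The method has order 2: 2^2 = 4.
Numerator 4 × A(h/2) − A(h) = 4 × 6.5897237734 − 6.6364241210 = 19.7224709726
Denominator 4 − 1 = 3.
So the Richardson estimate is 6.5741569909.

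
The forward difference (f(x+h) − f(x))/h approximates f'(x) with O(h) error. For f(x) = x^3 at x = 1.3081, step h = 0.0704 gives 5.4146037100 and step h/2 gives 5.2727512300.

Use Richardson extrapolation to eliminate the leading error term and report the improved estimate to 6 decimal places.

5.130899

Leading term ∝ h^1; use weight 2 = 2^1.
Difference of the inputs: 5.2727512300 − 5.4146037100 = -0.1418524800
Correction (A(h/2) − A(h))/(2 − 1) = (-0.1418524800)/1 = -0.1418524800
R = A(h/2) + (A(h/2) − A(h))/1 = 5.2727512300 − 0.1418524800 = 5.1308987500
Shift from A(h/2): −0.1418524800.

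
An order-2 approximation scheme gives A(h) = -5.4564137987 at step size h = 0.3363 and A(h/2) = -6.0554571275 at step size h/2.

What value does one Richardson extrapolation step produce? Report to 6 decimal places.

Leading term ∝ h^2; use weight 4 = 2^2.
Numerator 4·A(h/2) − A(h) = 4·(-6.0554571275) − (-5.4564137987) = -18.7654147113
Denominator 4 − 1 = 3.
Extrapolated: (-18.7654147113) / 3 = -6.2551382371
Correction |R − A(h/2)| = 1.997e-01; gap |A(h/2) − A(h)| = 5.990e-01.

-6.255138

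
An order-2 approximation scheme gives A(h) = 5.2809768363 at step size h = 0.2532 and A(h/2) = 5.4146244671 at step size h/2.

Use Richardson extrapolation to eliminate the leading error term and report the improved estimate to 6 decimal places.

Leading term ∝ h^2; use weight 4 = 2^2.
Top: 4(5.4146244671) − (5.2809768363) = 16.3775210321
R = 16.3775210321/3 = 5.4591736774

5.459174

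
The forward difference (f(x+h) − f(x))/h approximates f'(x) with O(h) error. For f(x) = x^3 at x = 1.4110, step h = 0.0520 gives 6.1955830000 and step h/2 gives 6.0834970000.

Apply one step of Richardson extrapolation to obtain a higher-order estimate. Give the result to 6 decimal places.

With r = 1 the leading error scales as h^1, so the weight is 2^1 = 2.
2*6.0834970000 − 6.1955830000 = 5.9714110000
Extrapolated: 5.9714110000 / 1 = 5.9714110000
Shift from A(h/2): −0.1120860000.

5.971411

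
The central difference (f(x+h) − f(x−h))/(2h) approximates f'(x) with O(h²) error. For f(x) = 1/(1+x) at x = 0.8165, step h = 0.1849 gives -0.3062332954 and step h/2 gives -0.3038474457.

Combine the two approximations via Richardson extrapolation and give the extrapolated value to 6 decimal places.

-0.303052

Error is O(h^2); halving h shrinks it by 2^2 = 4.
4*(-0.3038474457) = -1.2153897828; subtract (-0.3062332954) → -0.9091564874
R = (-0.9091564874)/3 = -0.3030521625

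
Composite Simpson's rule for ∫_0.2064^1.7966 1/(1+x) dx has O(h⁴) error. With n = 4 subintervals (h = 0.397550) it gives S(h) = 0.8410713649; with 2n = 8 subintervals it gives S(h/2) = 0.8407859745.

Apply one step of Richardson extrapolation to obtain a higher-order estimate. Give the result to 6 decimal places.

0.840767

Error is O(h^4); halving h shrinks it by 2^4 = 16.
Top: 16(0.8407859745) − (0.8410713649) = 12.6115042271
Divide by 2^4 − 1 = 15.
Result: 0.8407669485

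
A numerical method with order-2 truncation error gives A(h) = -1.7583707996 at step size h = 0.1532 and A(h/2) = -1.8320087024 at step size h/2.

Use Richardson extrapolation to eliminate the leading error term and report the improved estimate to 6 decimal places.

-1.856555

Error is O(h^2); halving h shrinks it by 2^2 = 4.
4 × (-1.8320087024) − (-1.7583707996) = -5.5696640100
(4 × (-1.8320087024) − (-1.7583707996))/(4 − 1) = -1.8565546700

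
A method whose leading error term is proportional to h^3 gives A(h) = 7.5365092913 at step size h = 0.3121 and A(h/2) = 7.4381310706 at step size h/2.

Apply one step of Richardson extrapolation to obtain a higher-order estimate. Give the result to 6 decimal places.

7.424077

Order 3 gives 2^r = 8 and 2^r − 1 = 7.
Numerator 8*A(h/2) − A(h) = 8*7.4381310706 − 7.5365092913 = 51.9685392735
Divide by 2^3 − 1 = 7.
R = 51.9685392735/7 = 7.4240770391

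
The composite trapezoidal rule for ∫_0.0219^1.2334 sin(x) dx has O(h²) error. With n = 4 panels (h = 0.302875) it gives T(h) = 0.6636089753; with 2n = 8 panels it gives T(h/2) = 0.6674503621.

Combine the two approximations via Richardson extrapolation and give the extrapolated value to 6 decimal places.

0.668731

The method has order 2: 2^2 = 4.
Numerator 4 × A(h/2) − A(h) = 4 × 0.6674503621 − 0.6636089753 = 2.0061924731
Extrapolated: 2.0061924731 / 3 = 0.6687308244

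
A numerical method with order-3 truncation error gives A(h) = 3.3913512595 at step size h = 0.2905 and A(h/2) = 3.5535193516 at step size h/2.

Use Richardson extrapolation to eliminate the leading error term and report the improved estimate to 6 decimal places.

3.576686

With r = 3 the leading error scales as h^3, so the weight is 2^3 = 8.
2^3×A(h/2) = 28.4281548128; minus A(h) gives 25.0368035533.
R = 25.0368035533/7 = 3.5766862219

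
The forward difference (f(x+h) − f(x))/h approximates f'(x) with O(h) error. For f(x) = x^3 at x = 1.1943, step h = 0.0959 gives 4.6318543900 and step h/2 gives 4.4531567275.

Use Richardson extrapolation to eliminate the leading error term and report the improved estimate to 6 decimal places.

r = 1: numerator weight 2, denominator 1.
2×4.4531567275 = 8.9063134550; subtract 4.6318543900 → 4.2744590650
Divide by 2^1 − 1 = 1.
Extrapolated: 4.2744590650 / 1 = 4.2744590650

4.274459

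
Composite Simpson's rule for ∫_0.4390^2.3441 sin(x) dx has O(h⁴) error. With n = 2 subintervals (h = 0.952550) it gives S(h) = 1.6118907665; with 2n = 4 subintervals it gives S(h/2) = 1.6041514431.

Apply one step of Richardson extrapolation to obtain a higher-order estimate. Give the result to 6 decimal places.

Error is O(h^4); halving h shrinks it by 2^4 = 16.
Top: 16(1.6041514431) − (1.6118907665) = 24.0545323231
Denominator 16 − 1 = 15.
Extrapolated: 24.0545323231 / 15 = 1.6036354882
Gap between inputs: 7.739e-03; correction applied: −0.0005159549.

1.603635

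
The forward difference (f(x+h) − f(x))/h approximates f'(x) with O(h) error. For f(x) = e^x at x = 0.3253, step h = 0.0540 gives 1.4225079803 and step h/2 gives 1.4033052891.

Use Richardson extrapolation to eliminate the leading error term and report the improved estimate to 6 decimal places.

1.384103

The method has order 1: 2^1 = 2.
Weighted: 2.8066105782 − 1.4225079803 = 1.3841025979
1.3841025979 ÷ 1 = 1.3841025979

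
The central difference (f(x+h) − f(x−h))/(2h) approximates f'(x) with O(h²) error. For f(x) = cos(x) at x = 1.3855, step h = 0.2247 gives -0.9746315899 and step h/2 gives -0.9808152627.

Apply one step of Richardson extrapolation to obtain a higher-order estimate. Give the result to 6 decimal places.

r = 2: numerator weight 4, denominator 3.
Top: 4(-0.9808152627) − (-0.9746315899) = -2.9486294609
(-2.9486294609) ÷ 3 = -0.9828764870

-0.982876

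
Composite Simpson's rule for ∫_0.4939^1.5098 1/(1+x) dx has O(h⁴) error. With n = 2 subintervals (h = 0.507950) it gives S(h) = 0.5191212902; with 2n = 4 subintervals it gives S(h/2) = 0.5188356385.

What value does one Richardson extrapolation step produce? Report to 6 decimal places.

The method has order 4: 2^4 = 16.
A(h/2) − A(h) = 0.5188356385 − 0.5191212902 = -0.0002856517
Divide by 2^4 − 1 = 15: (-0.0002856517)/15 = -0.0000190434
R = 0.5188356385 − 0.0000190434 = 0.5188165951
Gap between inputs: 2.857e-04; correction applied: −0.0000190434.

0.518817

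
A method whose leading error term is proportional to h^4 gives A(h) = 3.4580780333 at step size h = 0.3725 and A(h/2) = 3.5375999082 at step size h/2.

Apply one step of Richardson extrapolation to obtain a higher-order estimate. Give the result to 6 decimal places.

3.542901

The method has order 4: 2^4 = 16.
16×3.5375999082 = 56.6015985312; 56.6015985312 − 3.4580780333 = 53.1435204979
Divide by 2^4 − 1 = 15.
R = 53.1435204979/15 = 3.5429013665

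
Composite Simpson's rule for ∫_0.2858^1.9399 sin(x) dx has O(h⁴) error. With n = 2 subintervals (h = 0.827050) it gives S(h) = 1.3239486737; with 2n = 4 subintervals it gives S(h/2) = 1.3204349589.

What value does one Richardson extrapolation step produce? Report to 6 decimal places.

Error is O(h^4); halving h shrinks it by 2^4 = 16.
2^4*A(h/2) = 21.1269593424; minus A(h) gives 19.8030106687.
19.8030106687 ÷ 15 = 1.3202007112
Shift from A(h/2): −0.0002342477.

1.320201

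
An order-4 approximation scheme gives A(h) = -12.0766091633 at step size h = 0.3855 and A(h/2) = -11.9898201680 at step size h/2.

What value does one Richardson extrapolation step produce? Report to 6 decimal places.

r = 4, so 2^r = 16.
16*(-11.9898201680) = -191.8371226880; (-191.8371226880) − (-12.0766091633) = -179.7605135247
R = (-179.7605135247)/15 = -11.9840342350
Gap between inputs: 8.679e-02; correction applied: +0.0057859330.

-11.984034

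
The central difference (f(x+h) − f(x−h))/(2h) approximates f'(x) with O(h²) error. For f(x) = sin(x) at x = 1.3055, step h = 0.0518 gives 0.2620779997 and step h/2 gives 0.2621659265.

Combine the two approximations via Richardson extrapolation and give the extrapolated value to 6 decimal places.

r = 2, so 2^r = 4.
4 × 0.2621659265 − 0.2620779997 = 0.7865857063
R = 0.7865857063/3 = 0.2621952354
Correction |R − A(h/2)| = 2.931e-05; gap |A(h/2) − A(h)| = 8.793e-05.

0.262195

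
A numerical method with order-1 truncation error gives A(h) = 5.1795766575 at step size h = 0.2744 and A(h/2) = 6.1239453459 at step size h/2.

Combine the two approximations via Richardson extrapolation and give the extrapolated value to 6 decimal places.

7.068314

Method order is 1; weight 2^1 = 2.
2·6.1239453459 − 5.1795766575 = 7.0683140343
7.0683140343 ÷ 1 = 7.0683140343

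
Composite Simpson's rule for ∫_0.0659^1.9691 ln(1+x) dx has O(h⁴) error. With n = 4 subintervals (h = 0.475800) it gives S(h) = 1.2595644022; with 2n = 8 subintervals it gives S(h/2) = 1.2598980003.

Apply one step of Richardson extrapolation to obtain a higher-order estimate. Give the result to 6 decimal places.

Order 4 gives 2^r = 16 and 2^r − 1 = 15.
16*1.2598980003 = 20.1583680048; subtract 1.2595644022 → 18.8988036026
18.8988036026 ÷ 15 = 1.2599202402
Correction |R − A(h/2)| = 2.224e-05; gap |A(h/2) − A(h)| = 3.336e-04.

1.259920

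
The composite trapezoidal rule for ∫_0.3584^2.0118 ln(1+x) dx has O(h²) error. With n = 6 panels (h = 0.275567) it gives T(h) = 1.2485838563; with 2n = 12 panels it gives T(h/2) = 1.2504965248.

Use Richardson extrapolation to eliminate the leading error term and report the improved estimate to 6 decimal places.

Order 2 gives 2^r = 4 and 2^r − 1 = 3.
Top: 4(1.2504965248) − (1.2485838563) = 3.7534022429
Denominator 4 − 1 = 3.
(4·1.2504965248 − 1.2485838563)/(4 − 1) = 1.2511340810
Shift from A(h/2): +0.0006375562.

1.251134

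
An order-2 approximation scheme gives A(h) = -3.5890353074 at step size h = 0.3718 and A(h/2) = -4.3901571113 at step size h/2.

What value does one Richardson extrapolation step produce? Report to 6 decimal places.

-4.657198

Method order is 2; weight 2^2 = 4.
4 × (-4.3901571113) = -17.5606284452; subtract (-3.5890353074) → -13.9715931378
(-13.9715931378) ÷ 3 = -4.6571977126
Correction |R − A(h/2)| = 2.670e-01; gap |A(h/2) − A(h)| = 8.011e-01.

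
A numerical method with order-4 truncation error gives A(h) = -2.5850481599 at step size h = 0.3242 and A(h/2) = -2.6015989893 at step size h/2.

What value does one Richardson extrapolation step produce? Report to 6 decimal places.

Error is O(h^4); halving h shrinks it by 2^4 = 16.
2^4 × A(h/2) = -41.6255838288; minus A(h) gives -39.0405356689.
Denominator 16 − 1 = 15.
So the Richardson estimate is -2.6027023779.
Correction |R − A(h/2)| = 1.103e-03; gap |A(h/2) − A(h)| = 1.655e-02.

-2.602702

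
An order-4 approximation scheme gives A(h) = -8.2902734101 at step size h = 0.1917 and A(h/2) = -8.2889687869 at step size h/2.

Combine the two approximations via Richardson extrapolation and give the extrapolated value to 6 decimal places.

The method has order 4: 2^4 = 16.
Weighted: (-132.6235005904) − (-8.2902734101) = -124.3332271803
R = (-124.3332271803)/15 = -8.2888818120
Correction |R − A(h/2)| = 8.697e-05; gap |A(h/2) − A(h)| = 1.305e-03.

-8.288882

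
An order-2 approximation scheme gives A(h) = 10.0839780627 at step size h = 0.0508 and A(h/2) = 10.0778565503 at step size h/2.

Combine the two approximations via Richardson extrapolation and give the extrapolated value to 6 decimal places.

Leading term ∝ h^2; use weight 4 = 2^2.
Numerator 4 × A(h/2) − A(h) = 4 × 10.0778565503 − 10.0839780627 = 30.2274481385
Extrapolated: 30.2274481385 / 3 = 10.0758160462
Shift from A(h/2): −0.0020405041.

10.075816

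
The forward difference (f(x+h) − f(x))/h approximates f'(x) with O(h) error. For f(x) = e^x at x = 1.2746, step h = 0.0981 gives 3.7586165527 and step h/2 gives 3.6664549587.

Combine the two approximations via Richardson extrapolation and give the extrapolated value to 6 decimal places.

Order 1 gives 2^r = 2 and 2^r − 1 = 1.
Numerator 2 × A(h/2) − A(h) = 2 × 3.6664549587 − 3.7586165527 = 3.5742933647
Extrapolated: 3.5742933647 / 1 = 3.5742933647

3.574293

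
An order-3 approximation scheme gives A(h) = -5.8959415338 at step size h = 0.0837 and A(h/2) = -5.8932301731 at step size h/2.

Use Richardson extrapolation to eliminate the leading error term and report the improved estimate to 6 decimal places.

Order 3 gives 2^r = 8 and 2^r − 1 = 7.
Weighted: (-47.1458413848) − (-5.8959415338) = -41.2498998510
(-41.2498998510) ÷ 7 = -5.8928428359

-5.892843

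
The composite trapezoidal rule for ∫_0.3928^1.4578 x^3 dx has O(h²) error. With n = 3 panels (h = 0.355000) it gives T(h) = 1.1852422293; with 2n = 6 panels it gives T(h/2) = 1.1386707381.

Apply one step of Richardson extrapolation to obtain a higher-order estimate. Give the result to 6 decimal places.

1.123147

Order 2 gives 2^r = 4 and 2^r − 1 = 3.
Numerator 4×A(h/2) − A(h) = 4×1.1386707381 − 1.1852422293 = 3.3694407231
Denominator 4 − 1 = 3.
3.3694407231 ÷ 3 = 1.1231469077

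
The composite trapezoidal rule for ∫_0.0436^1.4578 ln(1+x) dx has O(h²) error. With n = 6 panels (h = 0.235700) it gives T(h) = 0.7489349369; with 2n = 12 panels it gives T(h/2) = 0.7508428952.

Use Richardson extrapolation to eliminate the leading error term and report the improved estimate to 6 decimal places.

0.751479

The method has order 2: 2^2 = 4.
Difference of the inputs: 0.7508428952 − 0.7489349369 = 0.0019079583
Correction (A(h/2) − A(h))/(4 − 1) = 0.0019079583/3 = 0.0006359861
R = 0.7508428952 + 0.0006359861 = 0.7514788813
Gap between inputs: 1.908e-03; correction applied: +0.0006359861.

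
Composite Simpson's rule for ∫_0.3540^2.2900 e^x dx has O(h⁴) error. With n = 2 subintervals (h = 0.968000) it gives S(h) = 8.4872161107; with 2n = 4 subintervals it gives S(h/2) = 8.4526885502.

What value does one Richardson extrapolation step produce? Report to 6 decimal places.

Method order is 4; weight 2^4 = 16.
Difference of the inputs: 8.4526885502 − 8.4872161107 = -0.0345275605
Correction (A(h/2) − A(h))/(16 − 1) = (-0.0345275605)/15 = -0.0023018374
R = 8.4526885502 − 0.0023018374 = 8.4503867128
Shift from A(h/2): −0.0023018374.

8.450387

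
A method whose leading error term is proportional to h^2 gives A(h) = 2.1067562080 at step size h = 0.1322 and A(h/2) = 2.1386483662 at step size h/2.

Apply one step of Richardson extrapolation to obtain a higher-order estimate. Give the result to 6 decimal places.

r = 2: numerator weight 4, denominator 3.
Difference of the inputs: 2.1386483662 − 2.1067562080 = 0.0318921582
Divide by 2^2 − 1 = 3: 0.0318921582/3 = 0.0106307194
R = 2.1386483662 + 0.0106307194 = 2.1492790856
Gap between inputs: 3.189e-02; correction applied: +0.0106307194.

2.149279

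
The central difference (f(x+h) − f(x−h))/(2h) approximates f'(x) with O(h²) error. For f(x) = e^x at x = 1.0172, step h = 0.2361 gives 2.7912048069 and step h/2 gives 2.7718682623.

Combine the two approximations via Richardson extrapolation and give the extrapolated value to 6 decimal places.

2.765423

With r = 2 the leading error scales as h^2, so the weight is 2^2 = 4.
4·2.7718682623 − 2.7912048069 = 8.2962682423
R = 8.2962682423/3 = 2.7654227474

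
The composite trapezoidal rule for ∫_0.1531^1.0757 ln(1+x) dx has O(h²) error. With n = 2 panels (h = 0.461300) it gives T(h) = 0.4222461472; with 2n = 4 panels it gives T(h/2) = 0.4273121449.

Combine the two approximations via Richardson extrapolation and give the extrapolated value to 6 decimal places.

r = 2, so 2^r = 4.
4*0.4273121449 − 0.4222461472 = 1.2870024324
Divide by 2^2 − 1 = 3.
(4*0.4273121449 − 0.4222461472)/(4 − 1) = 0.4290008108
Shift from A(h/2): +0.0016886659.

0.429001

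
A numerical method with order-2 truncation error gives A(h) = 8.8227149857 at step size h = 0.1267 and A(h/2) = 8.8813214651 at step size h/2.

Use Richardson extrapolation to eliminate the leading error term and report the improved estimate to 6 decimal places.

8.900857

Order 2 gives 2^r = 4 and 2^r − 1 = 3.
Numerator 4·A(h/2) − A(h) = 4·8.8813214651 − 8.8227149857 = 26.7025708747
Divide by 2^2 − 1 = 3.
(4·8.8813214651 − 8.8227149857)/(4 − 1) = 8.9008569582
Gap between inputs: 5.861e-02; correction applied: +0.0195354931.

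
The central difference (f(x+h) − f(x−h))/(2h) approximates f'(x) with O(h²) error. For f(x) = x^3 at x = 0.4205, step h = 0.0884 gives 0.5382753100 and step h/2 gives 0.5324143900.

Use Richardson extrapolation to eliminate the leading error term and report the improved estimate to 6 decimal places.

Order 2 gives 2^r = 4 and 2^r − 1 = 3.
4×0.5324143900 = 2.1296575600; subtract 0.5382753100 → 1.5913822500
Extrapolated: 1.5913822500 / 3 = 0.5304607500

0.530461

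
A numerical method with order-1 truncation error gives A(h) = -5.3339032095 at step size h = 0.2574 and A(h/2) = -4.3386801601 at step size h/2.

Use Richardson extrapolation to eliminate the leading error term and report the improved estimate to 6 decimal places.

r = 1: numerator weight 2, denominator 1.
A(h/2) − A(h) = -4.3386801601 − (-5.3339032095) = 0.9952230494
Correction (A(h/2) − A(h))/(2 − 1) = 0.9952230494/1 = 0.9952230494
R = -4.3386801601 + 0.9952230494 = -3.3434571107
Correction |R − A(h/2)| = 9.952e-01; gap |A(h/2) − A(h)| = 9.952e-01.

-3.343457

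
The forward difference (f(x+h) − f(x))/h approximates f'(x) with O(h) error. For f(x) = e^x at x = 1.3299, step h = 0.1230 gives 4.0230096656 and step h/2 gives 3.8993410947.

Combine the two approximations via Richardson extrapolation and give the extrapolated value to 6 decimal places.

Method order is 1; weight 2^1 = 2.
2×3.8993410947 = 7.7986821894; subtract 4.0230096656 → 3.7756725238
Divide by 2^1 − 1 = 1.
Extrapolated: 3.7756725238 / 1 = 3.7756725238
Shift from A(h/2): −0.1236685709.

3.775673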